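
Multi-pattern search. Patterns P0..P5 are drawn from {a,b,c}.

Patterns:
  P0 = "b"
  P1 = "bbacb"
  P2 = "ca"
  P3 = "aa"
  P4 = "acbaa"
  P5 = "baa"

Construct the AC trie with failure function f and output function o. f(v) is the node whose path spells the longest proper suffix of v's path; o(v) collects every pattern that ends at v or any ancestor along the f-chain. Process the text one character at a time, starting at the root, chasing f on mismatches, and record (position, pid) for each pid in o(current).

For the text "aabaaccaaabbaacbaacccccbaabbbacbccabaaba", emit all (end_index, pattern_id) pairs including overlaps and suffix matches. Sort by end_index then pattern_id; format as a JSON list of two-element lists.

Build automaton:
Trie (insert patterns):
  n0 'ε': a→8 b→1 c→6
  n1 'b': a→14 b→2  [P0 ends]
  n2 'bb': a→3
  n3 'bba': c→4
  n4 'bbac': b→5
  n5 'bbacb': ·  [P1 ends]
  n6 'c': a→7
  n7 'ca': ·  [P2 ends]
  n8 'a': a→9 c→10
  n9 'aa': ·  [P3 ends]
  n10 'ac': b→11
  n11 'acb': a→12
  n12 'acba': a→13
  n13 'acbaa': ·  [P4 ends]
  n14 'ba': a→15
  n15 'baa': ·  [P5 ends]

Failure links (BFS by depth):
  fail(1) 'b': from fail(0)=0 chase 'b': 0 ⇒ 0;  out={0}∪out(0)={0}
  fail(6) 'c': from fail(0)=0 chase 'c': 0 ⇒ 0;  out=∅∪out(0)=∅
  fail(8) 'a': from fail(0)=0 chase 'a': 0 ⇒ 0;  out=∅∪out(0)=∅
  fail(2) 'bb': from fail(1)=0 chase 'b': 0 ⇒ 1;  out=∅∪out(1)={0}
  fail(7) 'ca': from fail(6)=0 chase 'a': 0 ⇒ 8;  out={2}∪out(8)={2}
  fail(9) 'aa': from fail(8)=0 chase 'a': 0 ⇒ 8;  out={3}∪out(8)={3}
  fail(10) 'ac': from fail(8)=0 chase 'c': 0 ⇒ 6;  out=∅∪out(6)=∅
  fail(14) 'ba': from fail(1)=0 chase 'a': 0 ⇒ 8;  out=∅∪out(8)=∅
  fail(3) 'bba': from fail(2)=1 chase 'a': 1 ⇒ 14;  out=∅∪out(14)=∅
  fail(11) 'acb': from fail(10)=6 chase 'b': 6→0 ⇒ 1;  out=∅∪out(1)={0}
  fail(15) 'baa': from fail(14)=8 chase 'a': 8 ⇒ 9;  out={5}∪out(9)={3,5}
  fail(4) 'bbac': from fail(3)=14 chase 'c': 14→8 ⇒ 10;  out=∅∪out(10)=∅
  fail(12) 'acba': from fail(11)=1 chase 'a': 1 ⇒ 14;  out=∅∪out(14)=∅
  fail(5) 'bbacb': from fail(4)=10 chase 'b': 10 ⇒ 11;  out={1}∪out(11)={0,1}
  fail(13) 'acbaa': from fail(12)=14 chase 'a': 14 ⇒ 15;  out={4}∪out(15)={3,4,5}

Text stream:
i=0 'a': node 0→8
i=1 'a': node 8→9  emit P3@[0:1]
i=2 'b': node 9→1 (via fail)  emit P0@[2:2]
i=3 'a': node 1→14
i=4 'a': node 14→15  emit P3@[3:4],P5@[2:4]
i=5 'c': node 15→10 (via fail)
i=6 'c': node 10→6 (via fail)
i=7 'a': node 6→7  emit P2@[6:7]
i=8 'a': node 7→9 (via fail)  emit P3@[7:8]
i=9 'a': node 9→9 (via fail)  emit P3@[8:9]
i=10 'b': node 9→1 (via fail)  emit P0@[10:10]
i=11 'b': node 1→2  emit P0@[11:11]
i=12 'a': node 2→3
i=13 'a': node 3→15 (via fail)  emit P3@[12:13],P5@[11:13]
i=14 'c': node 15→10 (via fail)
i=15 'b': node 10→11  emit P0@[15:15]
i=16 'a': node 11→12
i=17 'a': node 12→13  emit P3@[16:17],P4@[13:17],P5@[15:17]
i=18 'c': node 13→10 (via fail)
i=19 'c': node 10→6 (via fail)
i=20 'c': node 6→6 (via fail)
i=21 'c': node 6→6 (via fail)
i=22 'c': node 6→6 (via fail)
i=23 'b': node 6→1 (via fail)  emit P0@[23:23]
i=24 'a': node 1→14
i=25 'a': node 14→15  emit P3@[24:25],P5@[23:25]
i=26 'b': node 15→1 (via fail)  emit P0@[26:26]
i=27 'b': node 1→2  emit P0@[27:27]
i=28 'b': node 2→2 (via fail)  emit P0@[28:28]
i=29 'a': node 2→3
i=30 'c': node 3→4
i=31 'b': node 4→5  emit P0@[31:31],P1@[27:31]
i=32 'c': node 5→6 (via fail)
i=33 'c': node 6→6 (via fail)
i=34 'a': node 6→7  emit P2@[33:34]
i=35 'b': node 7→1 (via fail)  emit P0@[35:35]
i=36 'a': node 1→14
i=37 'a': node 14→15  emit P3@[36:37],P5@[35:37]
i=38 'b': node 15→1 (via fail)  emit P0@[38:38]
i=39 'a': node 1→14

Matches: [[1,3],[2,0],[4,3],[4,5],[7,2],[8,3],[9,3],[10,0],[11,0],[13,3],[13,5],[15,0],[17,3],[17,4],[17,5],[23,0],[25,3],[25,5],[26,0],[27,0],[28,0],[31,0],[31,1],[34,2],[35,0],[37,3],[37,5],[38,0]]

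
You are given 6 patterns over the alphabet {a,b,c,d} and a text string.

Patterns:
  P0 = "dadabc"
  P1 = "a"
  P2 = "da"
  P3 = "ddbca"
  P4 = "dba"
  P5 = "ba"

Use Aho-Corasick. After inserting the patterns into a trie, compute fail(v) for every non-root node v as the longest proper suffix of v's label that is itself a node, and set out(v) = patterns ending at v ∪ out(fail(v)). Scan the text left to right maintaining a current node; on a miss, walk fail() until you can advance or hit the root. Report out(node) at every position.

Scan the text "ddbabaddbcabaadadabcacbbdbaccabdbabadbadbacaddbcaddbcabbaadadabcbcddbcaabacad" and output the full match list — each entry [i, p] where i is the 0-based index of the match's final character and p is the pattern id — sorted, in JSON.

Build:
Trie nodes:
  0='ε' goto a→7 b→14 d→1
  1='d' goto a→2 b→12 d→8
  2='da' goto d→3  [P2 ends]
  3='dad' goto a→4
  4='dada' goto b→5
  5='dadab' goto c→6
  6='dadabc' goto ·  [P0 ends]
  7='a' goto ·  [P1 ends]
  8='dd' goto b→9
  9='ddb' goto c→10
  10='ddbc' goto a→11
  11='ddbca' goto ·  [P3 ends]
  12='db' goto a→13
  13='dba' goto ·  [P4 ends]
  14='b' goto a→15
  15='ba' goto ·  [P5 ends]

BFS fail/out derivation:
  fail(1) 'd': from fail(0)=0 chase 'd': 0 ⇒ 0;  out=∅∪out(0)=∅
  fail(7) 'a': from fail(0)=0 chase 'a': 0 ⇒ 0;  out={1}∪out(0)={1}
  fail(14) 'b': from fail(0)=0 chase 'b': 0 ⇒ 0;  out=∅∪out(0)=∅
  fail(2) 'da': from fail(1)=0 chase 'a': 0 ⇒ 7;  out={2}∪out(7)={1,2}
  fail(8) 'dd': from fail(1)=0 chase 'd': 0 ⇒ 1;  out=∅∪out(1)=∅
  fail(12) 'db': from fail(1)=0 chase 'b': 0 ⇒ 14;  out=∅∪out(14)=∅
  fail(15) 'ba': from fail(14)=0 chase 'a': 0 ⇒ 7;  out={5}∪out(7)={1,5}
  fail(3) 'dad': from fail(2)=7 chase 'd': 7→0 ⇒ 1;  out=∅∪out(1)=∅
  fail(9) 'ddb': from fail(8)=1 chase 'b': 1 ⇒ 12;  out=∅∪out(12)=∅
  fail(13) 'dba': from fail(12)=14 chase 'a': 14 ⇒ 15;  out={4}∪out(15)={1,4,5}
  fail(4) 'dada': from fail(3)=1 chase 'a': 1 ⇒ 2;  out=∅∪out(2)={1,2}
  fail(10) 'ddbc': from fail(9)=12 chase 'c': 12→14→0 ⇒ 0;  out=∅∪out(0)=∅
  fail(5) 'dadab': from fail(4)=2 chase 'b': 2→7→0 ⇒ 14;  out=∅∪out(14)=∅
  fail(11) 'ddbca': from fail(10)=0 chase 'a': 0 ⇒ 7;  out={3}∪out(7)={1,3}
  fail(6) 'dadabc': from fail(5)=14 chase 'c': 14→0 ⇒ 0;  out={0}∪out(0)={0}

Run:
pos 0 'd': at 1
pos 1 'd': at 8
pos 2 'b': at 9
pos 3 'a': at 13 (fail-walked)  → match P1@[3:3],P4@[1:3],P5@[2:3]
pos 4 'b': at 14 (fail-walked)
pos 5 'a': at 15  → match P1@[5:5],P5@[4:5]
pos 6 'd': at 1 (fail-walked)
pos 7 'd': at 8
pos 8 'b': at 9
pos 9 'c': at 10
pos 10 'a': at 11  → match P1@[10:10],P3@[6:10]
pos 11 'b': at 14 (fail-walked)
pos 12 'a': at 15  → match P1@[12:12],P5@[11:12]
pos 13 'a': at 7 (fail-walked)  → match P1@[13:13]
pos 14 'd': at 1 (fail-walked)
pos 15 'a': at 2  → match P1@[15:15],P2@[14:15]
pos 16 'd': at 3
pos 17 'a': at 4  → match P1@[17:17],P2@[16:17]
pos 18 'b': at 5
pos 19 'c': at 6  → match P0@[14:19]
pos 20 'a': at 7 (fail-walked)  → match P1@[20:20]
pos 21 'c': at 0 (fail-walked)
pos 22 'b': at 14
pos 23 'b': at 14 (fail-walked)
pos 24 'd': at 1 (fail-walked)
pos 25 'b': at 12
pos 26 'a': at 13  → match P1@[26:26],P4@[24:26],P5@[25:26]
pos 27 'c': at 0 (fail-walked)
pos 28 'c': at 0
pos 29 'a': at 7  → match P1@[29:29]
pos 30 'b': at 14 (fail-walked)
pos 31 'd': at 1 (fail-walked)
pos 32 'b': at 12
pos 33 'a': at 13  → match P1@[33:33],P4@[31:33],P5@[32:33]
pos 34 'b': at 14 (fail-walked)
pos 35 'a': at 15  → match P1@[35:35],P5@[34:35]
pos 36 'd': at 1 (fail-walked)
pos 37 'b': at 12
pos 38 'a': at 13  → match P1@[38:38],P4@[36:38],P5@[37:38]
pos 39 'd': at 1 (fail-walked)
pos 40 'b': at 12
pos 41 'a': at 13  → match P1@[41:41],P4@[39:41],P5@[40:41]
pos 42 'c': at 0 (fail-walked)
pos 43 'a': at 7  → match P1@[43:43]
pos 44 'd': at 1 (fail-walked)
pos 45 'd': at 8
pos 46 'b': at 9
pos 47 'c': at 10
pos 48 'a': at 11  → match P1@[48:48],P3@[44:48]
pos 49 'd': at 1 (fail-walked)
pos 50 'd': at 8
pos 51 'b': at 9
pos 52 'c': at 10
pos 53 'a': at 11  → match P1@[53:53],P3@[49:53]
pos 54 'b': at 14 (fail-walked)
pos 55 'b': at 14 (fail-walked)
pos 56 'a': at 15  → match P1@[56:56],P5@[55:56]
pos 57 'a': at 7 (fail-walked)  → match P1@[57:57]
pos 58 'd': at 1 (fail-walked)
pos 59 'a': at 2  → match P1@[59:59],P2@[58:59]
pos 60 'd': at 3
pos 61 'a': at 4  → match P1@[61:61],P2@[60:61]
pos 62 'b': at 5
pos 63 'c': at 6  → match P0@[58:63]
pos 64 'b': at 14 (fail-walked)
pos 65 'c': at 0 (fail-walked)
pos 66 'd': at 1
pos 67 'd': at 8
pos 68 'b': at 9
pos 69 'c': at 10
pos 70 'a': at 11  → match P1@[70:70],P3@[66:70]
pos 71 'a': at 7 (fail-walked)  → match P1@[71:71]
pos 72 'b': at 14 (fail-walked)
pos 73 'a': at 15  → match P1@[73:73],P5@[72:73]
pos 74 'c': at 0 (fail-walked)
pos 75 'a': at 7  → match P1@[75:75]
pos 76 'd': at 1 (fail-walked)

Result: [[3,1],[3,4],[3,5],[5,1],[5,5],[10,1],[10,3],[12,1],[12,5],[13,1],[15,1],[15,2],[17,1],[17,2],[19,0],[20,1],[26,1],[26,4],[26,5],[29,1],[33,1],[33,4],[33,5],[35,1],[35,5],[38,1],[38,4],[38,5],[41,1],[41,4],[41,5],[43,1],[48,1],[48,3],[53,1],[53,3],[56,1],[56,5],[57,1],[59,1],[59,2],[61,1],[61,2],[63,0],[70,1],[70,3],[71,1],[73,1],[73,5],[75,1]]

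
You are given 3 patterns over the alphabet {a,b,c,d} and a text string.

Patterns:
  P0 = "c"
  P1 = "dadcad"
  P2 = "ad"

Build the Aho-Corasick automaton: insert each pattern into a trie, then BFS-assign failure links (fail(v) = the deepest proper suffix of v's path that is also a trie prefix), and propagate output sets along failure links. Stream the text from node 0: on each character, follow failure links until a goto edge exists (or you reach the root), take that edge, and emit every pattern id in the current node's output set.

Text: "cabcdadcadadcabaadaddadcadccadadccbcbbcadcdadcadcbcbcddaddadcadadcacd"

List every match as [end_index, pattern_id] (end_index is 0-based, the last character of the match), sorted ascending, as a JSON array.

Build automaton:
Trie nodes:
  n0 'ε': a→8 c→1 d→2
  n1 'c': ·  [P0 ends]
  n2 'd': a→3
  n3 'da': d→4
  n4 'dad': c→5
  n5 'dadc': a→6
  n6 'dadca': d→7
  n7 'dadcad': ·  [P1 ends]
  n8 'a': d→9
  n9 'ad': ·  [P2 ends]

Failure links (BFS by depth):
  fail(1) 'c': from fail(0)=0 chase 'c': 0 ⇒ 0;  out={0}∪out(0)={0}
  fail(2) 'd': from fail(0)=0 chase 'd': 0 ⇒ 0;  out=∅∪out(0)=∅
  fail(8) 'a': from fail(0)=0 chase 'a': 0 ⇒ 0;  out=∅∪out(0)=∅
  fail(3) 'da': from fail(2)=0 chase 'a': 0 ⇒ 8;  out=∅∪out(8)=∅
  fail(9) 'ad': from fail(8)=0 chase 'd': 0 ⇒ 2;  out={2}∪out(2)={2}
  fail(4) 'dad': from fail(3)=8 chase 'd': 8 ⇒ 9;  out=∅∪out(9)={2}
  fail(5) 'dadc': from fail(4)=9 chase 'c': 9→2→0 ⇒ 1;  out=∅∪out(1)={0}
  fail(6) 'dadca': from fail(5)=1 chase 'a': 1→0 ⇒ 8;  out=∅∪out(8)=∅
  fail(7) 'dadcad': from fail(6)=8 chase 'd': 8 ⇒ 9;  out={1}∪out(9)={1,2}

Run:
i=0 'c': node 0→1  → match P0@[0:0]
i=1 'a': node 1→8 (via fail)
i=2 'b': node 8→0 (via fail)
i=3 'c': node 0→1  → match P0@[3:3]
i=4 'd': node 1→2 (via fail)
i=5 'a': node 2→3
i=6 'd': node 3→4  → match P2@[5:6]
i=7 'c': node 4→5  → match P0@[7:7]
i=8 'a': node 5→6
i=9 'd': node 6→7  → match P1@[4:9],P2@[8:9]
i=10 'a': node 7→3 (via fail)
i=11 'd': node 3→4  → match P2@[10:11]
i=12 'c': node 4→5  → match P0@[12:12]
i=13 'a': node 5→6
i=14 'b': node 6→0 (via fail)
i=15 'a': node 0→8
i=16 'a': node 8→8 (via fail)
i=17 'd': node 8→9  → match P2@[16:17]
i=18 'a': node 9→3 (via fail)
i=19 'd': node 3→4  → match P2@[18:19]
i=20 'd': node 4→2 (via fail)
i=21 'a': node 2→3
i=22 'd': node 3→4  → match P2@[21:22]
i=23 'c': node 4→5  → match P0@[23:23]
i=24 'a': node 5→6
i=25 'd': node 6→7  → match P1@[20:25],P2@[24:25]
i=26 'c': node 7→1 (via fail)  → match P0@[26:26]
i=27 'c': node 1→1 (via fail)  → match P0@[27:27]
i=28 'a': node 1→8 (via fail)
i=29 'd': node 8→9  → match P2@[28:29]
i=30 'a': node 9→3 (via fail)
i=31 'd': node 3→4  → match P2@[30:31]
i=32 'c': node 4→5  → match P0@[32:32]
i=33 'c': node 5→1 (via fail)  → match P0@[33:33]
i=34 'b': node 1→0 (via fail)
i=35 'c': node 0→1  → match P0@[35:35]
i=36 'b': node 1→0 (via fail)
i=37 'b': node 0→0
i=38 'c': node 0→1  → match P0@[38:38]
i=39 'a': node 1→8 (via fail)
i=40 'd': node 8→9  → match P2@[39:40]
i=41 'c': node 9→1 (via fail)  → match P0@[41:41]
i=42 'd': node 1→2 (via fail)
i=43 'a': node 2→3
i=44 'd': node 3→4  → match P2@[43:44]
i=45 'c': node 4→5  → match P0@[45:45]
i=46 'a': node 5→6
i=47 'd': node 6→7  → match P1@[42:47],P2@[46:47]
i=48 'c': node 7→1 (via fail)  → match P0@[48:48]
i=49 'b': node 1→0 (via fail)
i=50 'c': node 0→1  → match P0@[50:50]
i=51 'b': node 1→0 (via fail)
i=52 'c': node 0→1  → match P0@[52:52]
i=53 'd': node 1→2 (via fail)
i=54 'd': node 2→2 (via fail)
i=55 'a': node 2→3
i=56 'd': node 3→4  → match P2@[55:56]
i=57 'd': node 4→2 (via fail)
i=58 'a': node 2→3
i=59 'd': node 3→4  → match P2@[58:59]
i=60 'c': node 4→5  → match P0@[60:60]
i=61 'a': node 5→6
i=62 'd': node 6→7  → match P1@[57:62],P2@[61:62]
i=63 'a': node 7→3 (via fail)
i=64 'd': node 3→4  → match P2@[63:64]
i=65 'c': node 4→5  → match P0@[65:65]
i=66 'a': node 5→6
i=67 'c': node 6→1 (via fail)  → match P0@[67:67]
i=68 'd': node 1→2 (via fail)

All matches (sorted): [[0,0],[3,0],[6,2],[7,0],[9,1],[9,2],[11,2],[12,0],[17,2],[19,2],[22,2],[23,0],[25,1],[25,2],[26,0],[27,0],[29,2],[31,2],[32,0],[33,0],[35,0],[38,0],[40,2],[41,0],[44,2],[45,0],[47,1],[47,2],[48,0],[50,0],[52,0],[56,2],[59,2],[60,0],[62,1],[62,2],[64,2],[65,0],[67,0]]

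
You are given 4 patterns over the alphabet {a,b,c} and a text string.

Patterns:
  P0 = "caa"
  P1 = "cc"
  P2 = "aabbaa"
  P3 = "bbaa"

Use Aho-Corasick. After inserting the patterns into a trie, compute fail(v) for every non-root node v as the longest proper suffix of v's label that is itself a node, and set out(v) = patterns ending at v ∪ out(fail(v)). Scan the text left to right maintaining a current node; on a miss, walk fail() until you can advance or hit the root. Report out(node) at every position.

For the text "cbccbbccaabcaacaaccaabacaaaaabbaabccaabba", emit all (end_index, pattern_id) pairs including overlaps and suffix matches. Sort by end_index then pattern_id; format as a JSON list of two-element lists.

Build automaton:
Trie nodes:
  n0 'ε': a→5 b→11 c→1
  n1 'c': a→2 c→4
  n2 'ca': a→3
  n3 'caa': ·  [P0 ends]
  n4 'cc': ·  [P1 ends]
  n5 'a': a→6
  n6 'aa': b→7
  n7 'aab': b→8
  n8 'aabb': a→9
  n9 'aabba': a→10
  n10 'aabbaa': ·  [P2 ends]
  n11 'b': b→12
  n12 'bb': a→13
  n13 'bba': a→14
  n14 'bbaa': ·  [P3 ends]

Failure links (BFS by depth):
  fail(1) 'c': from fail(0)=0 chase 'c': 0 ⇒ 0;  out=∅∪out(0)=∅
  fail(5) 'a': from fail(0)=0 chase 'a': 0 ⇒ 0;  out=∅∪out(0)=∅
  fail(11) 'b': from fail(0)=0 chase 'b': 0 ⇒ 0;  out=∅∪out(0)=∅
  fail(2) 'ca': from fail(1)=0 chase 'a': 0 ⇒ 5;  out=∅∪out(5)=∅
  fail(4) 'cc': from fail(1)=0 chase 'c': 0 ⇒ 1;  out={1}∪out(1)={1}
  fail(6) 'aa': from fail(5)=0 chase 'a': 0 ⇒ 5;  out=∅∪out(5)=∅
  fail(12) 'bb': from fail(11)=0 chase 'b': 0 ⇒ 11;  out=∅∪out(11)=∅
  fail(3) 'caa': from fail(2)=5 chase 'a': 5 ⇒ 6;  out={0}∪out(6)={0}
  fail(7) 'aab': from fail(6)=5 chase 'b': 5→0 ⇒ 11;  out=∅∪out(11)=∅
  fail(13) 'bba': from fail(12)=11 chase 'a': 11→0 ⇒ 5;  out=∅∪out(5)=∅
  fail(8) 'aabb': from fail(7)=11 chase 'b': 11 ⇒ 12;  out=∅∪out(12)=∅
  fail(14) 'bbaa': from fail(13)=5 chase 'a': 5 ⇒ 6;  out={3}∪out(6)={3}
  fail(9) 'aabba': from fail(8)=12 chase 'a': 12 ⇒ 13;  out=∅∪out(13)=∅
  fail(10) 'aabbaa': from fail(9)=13 chase 'a': 13 ⇒ 14;  out={2}∪out(14)={2,3}

Text stream:
i=0 'c': node 0→1
i=1 'b': node 1→11 (fail-walked)
i=2 'c': node 11→1 (fail-walked)
i=3 'c': node 1→4  emit P1@[2:3]
i=4 'b': node 4→11 (fail-walked)
i=5 'b': node 11→12
i=6 'c': node 12→1 (fail-walked)
i=7 'c': node 1→4  emit P1@[6:7]
i=8 'a': node 4→2 (fail-walked)
i=9 'a': node 2→3  emit P0@[7:9]
i=10 'b': node 3→7 (fail-walked)
i=11 'c': node 7→1 (fail-walked)
i=12 'a': node 1→2
i=13 'a': node 2→3  emit P0@[11:13]
i=14 'c': node 3→1 (fail-walked)
i=15 'a': node 1→2
i=16 'a': node 2→3  emit P0@[14:16]
i=17 'c': node 3→1 (fail-walked)
i=18 'c': node 1→4  emit P1@[17:18]
i=19 'a': node 4→2 (fail-walked)
i=20 'a': node 2→3  emit P0@[18:20]
i=21 'b': node 3→7 (fail-walked)
i=22 'a': node 7→5 (fail-walked)
i=23 'c': node 5→1 (fail-walked)
i=24 'a': node 1→2
i=25 'a': node 2→3  emit P0@[23:25]
i=26 'a': node 3→6 (fail-walked)
i=27 'a': node 6→6 (fail-walked)
i=28 'a': node 6→6 (fail-walked)
i=29 'b': node 6→7
i=30 'b': node 7→8
i=31 'a': node 8→9
i=32 'a': node 9→10  emit P2@[27:32],P3@[29:32]
i=33 'b': node 10→7 (fail-walked)
i=34 'c': node 7→1 (fail-walked)
i=35 'c': node 1→4  emit P1@[34:35]
i=36 'a': node 4→2 (fail-walked)
i=37 'a': node 2→3  emit P0@[35:37]
i=38 'b': node 3→7 (fail-walked)
i=39 'b': node 7→8
i=40 'a': node 8→9

Result: [[3,1],[7,1],[9,0],[13,0],[16,0],[18,1],[20,0],[25,0],[32,2],[32,3],[35,1],[37,0]]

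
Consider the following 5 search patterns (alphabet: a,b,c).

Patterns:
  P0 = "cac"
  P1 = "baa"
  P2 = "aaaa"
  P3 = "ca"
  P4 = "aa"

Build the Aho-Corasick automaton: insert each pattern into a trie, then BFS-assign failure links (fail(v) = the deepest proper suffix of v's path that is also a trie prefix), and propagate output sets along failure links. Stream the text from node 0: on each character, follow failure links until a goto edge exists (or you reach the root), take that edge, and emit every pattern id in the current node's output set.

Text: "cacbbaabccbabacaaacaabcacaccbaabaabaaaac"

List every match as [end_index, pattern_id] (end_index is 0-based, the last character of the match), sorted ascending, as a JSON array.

Build:
Trie nodes:
  n0 'ε': a→7 b→4 c→1
  n1 'c': a→2
  n2 'ca': c→3  ←P3
  n3 'cac': ·  ←P0
  n4 'b': a→5
  n5 'ba': a→6
  n6 'baa': ·  ←P1
  n7 'a': a→8
  n8 'aa': a→9  ←P4
  n9 'aaa': a→10
  n10 'aaaa': ·  ←P2

Failure links (BFS by depth):
  n1('c'): parent n0 fail=0; on 'c' 0 → fail=0;  out ∅∪∅=∅
  n4('b'): parent n0 fail=0; on 'b' 0 → fail=0;  out ∅∪∅=∅
  n7('a'): parent n0 fail=0; on 'a' 0 → fail=0;  out ∅∪∅=∅
  n2('ca'): parent n1 fail=0; on 'a' 0 → fail=7;  out {3}∪∅={3}
  n5('ba'): parent n4 fail=0; on 'a' 0 → fail=7;  out ∅∪∅=∅
  n8('aa'): parent n7 fail=0; on 'a' 0 → fail=7;  out {4}∪∅={4}
  n3('cac'): parent n2 fail=7; on 'c' 7→0 → fail=1;  out {0}∪∅={0}
  n6('baa'): parent n5 fail=7; on 'a' 7 → fail=8;  out {1}∪{4}={1,4}
  n9('aaa'): parent n8 fail=7; on 'a' 7 → fail=8;  out ∅∪{4}={4}
  n10('aaaa'): parent n9 fail=8; on 'a' 8 → fail=9;  out {2}∪{4}={2,4}

Run:
[0] read 'c'  n0⇒n1
[1] read 'a'  n1⇒n2  → match P3@[0:1]
[2] read 'c'  n2⇒n3  → match P0@[0:2]
[3] read 'b'  n3⇒n4 ·f
[4] read 'b'  n4⇒n4 ·f
[5] read 'a'  n4⇒n5
[6] read 'a'  n5⇒n6  → match P1@[4:6],P4@[5:6]
[7] read 'b'  n6⇒n4 ·f
[8] read 'c'  n4⇒n1 ·f
[9] read 'c'  n1⇒n1 ·f
[10] read 'b'  n1⇒n4 ·f
[11] read 'a'  n4⇒n5
[12] read 'b'  n5⇒n4 ·f
[13] read 'a'  n4⇒n5
[14] read 'c'  n5⇒n1 ·f
[15] read 'a'  n1⇒n2  → match P3@[14:15]
[16] read 'a'  n2⇒n8 ·f  → match P4@[15:16]
[17] read 'a'  n8⇒n9  → match P4@[16:17]
[18] read 'c'  n9⇒n1 ·f
[19] read 'a'  n1⇒n2  → match P3@[18:19]
[20] read 'a'  n2⇒n8 ·f  → match P4@[19:20]
[21] read 'b'  n8⇒n4 ·f
[22] read 'c'  n4⇒n1 ·f
[23] read 'a'  n1⇒n2  → match P3@[22:23]
[24] read 'c'  n2⇒n3  → match P0@[22:24]
[25] read 'a'  n3⇒n2 ·f  → match P3@[24:25]
[26] read 'c'  n2⇒n3  → match P0@[24:26]
[27] read 'c'  n3⇒n1 ·f
[28] read 'b'  n1⇒n4 ·f
[29] read 'a'  n4⇒n5
[30] read 'a'  n5⇒n6  → match P1@[28:30],P4@[29:30]
[31] read 'b'  n6⇒n4 ·f
[32] read 'a'  n4⇒n5
[33] read 'a'  n5⇒n6  → match P1@[31:33],P4@[32:33]
[34] read 'b'  n6⇒n4 ·f
[35] read 'a'  n4⇒n5
[36] read 'a'  n5⇒n6  → match P1@[34:36],P4@[35:36]
[37] read 'a'  n6⇒n9 ·f  → match P4@[36:37]
[38] read 'a'  n9⇒n10  → match P2@[35:38],P4@[37:38]
[39] read 'c'  n10⇒n1 ·f

All matches (sorted): [[1,3],[2,0],[6,1],[6,4],[15,3],[16,4],[17,4],[19,3],[20,4],[23,3],[24,0],[25,3],[26,0],[30,1],[30,4],[33,1],[33,4],[36,1],[36,4],[37,4],[38,2],[38,4]]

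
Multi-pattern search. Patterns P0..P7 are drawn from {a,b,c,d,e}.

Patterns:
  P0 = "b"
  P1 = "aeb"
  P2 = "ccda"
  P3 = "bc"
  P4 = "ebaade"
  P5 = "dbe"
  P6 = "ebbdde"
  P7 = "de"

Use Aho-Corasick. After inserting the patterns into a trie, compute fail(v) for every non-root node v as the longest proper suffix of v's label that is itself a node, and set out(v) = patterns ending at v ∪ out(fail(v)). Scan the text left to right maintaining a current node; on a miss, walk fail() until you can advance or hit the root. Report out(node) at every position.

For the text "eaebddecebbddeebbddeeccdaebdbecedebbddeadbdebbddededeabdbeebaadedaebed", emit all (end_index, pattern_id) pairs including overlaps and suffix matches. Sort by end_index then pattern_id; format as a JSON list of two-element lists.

Build:
Trie nodes:
  0='ε' goto a→2 b→1 c→5 d→16 e→10
  1='b' goto c→9  ←P0
  2='a' goto e→3
  3='ae' goto b→4
  4='aeb' goto ·  ←P1
  5='c' goto c→6
  6='cc' goto d→7
  7='ccd' goto a→8
  8='ccda' goto ·  ←P2
  9='bc' goto ·  ←P3
  10='e' goto b→11
  11='eb' goto a→12 b→19
  12='eba' goto a→13
  13='ebaa' goto d→14
  14='ebaad' goto e→15
  15='ebaade' goto ·  ←P4
  16='d' goto b→17 e→23
  17='db' goto e→18
  18='dbe' goto ·  ←P5
  19='ebb' goto d→20
  20='ebbd' goto d→21
  21='ebbdd' goto e→22
  22='ebbdde' goto ·  ←P6
  23='de' goto ·  ←P7

Failure links (BFS by depth):
  n1('b'): parent n0 fail=0; on 'b' 0 → fail=0;  out {0}∪∅={0}
  n2('a'): parent n0 fail=0; on 'a' 0 → fail=0;  out ∅∪∅=∅
  n5('c'): parent n0 fail=0; on 'c' 0 → fail=0;  out ∅∪∅=∅
  n10('e'): parent n0 fail=0; on 'e' 0 → fail=0;  out ∅∪∅=∅
  n16('d'): parent n0 fail=0; on 'd' 0 → fail=0;  out ∅∪∅=∅
  n3('ae'): parent n2 fail=0; on 'e' 0 → fail=10;  out ∅∪∅=∅
  n6('cc'): parent n5 fail=0; on 'c' 0 → fail=5;  out ∅∪∅=∅
  n9('bc'): parent n1 fail=0; on 'c' 0 → fail=5;  out {3}∪∅={3}
  n11('eb'): parent n10 fail=0; on 'b' 0 → fail=1;  out ∅∪{0}={0}
  n17('db'): parent n16 fail=0; on 'b' 0 → fail=1;  out ∅∪{0}={0}
  n23('de'): parent n16 fail=0; on 'e' 0 → fail=10;  out {7}∪∅={7}
  n4('aeb'): parent n3 fail=10; on 'b' 10 → fail=11;  out {1}∪{0}={0,1}
  n7('ccd'): parent n6 fail=5; on 'd' 5→0 → fail=16;  out ∅∪∅=∅
  n12('eba'): parent n11 fail=1; on 'a' 1→0 → fail=2;  out ∅∪∅=∅
  n18('dbe'): parent n17 fail=1; on 'e' 1→0 → fail=10;  out {5}∪∅={5}
  n19('ebb'): parent n11 fail=1; on 'b' 1→0 → fail=1;  out ∅∪{0}={0}
  n8('ccda'): parent n7 fail=16; on 'a' 16→0 → fail=2;  out {2}∪∅={2}
  n13('ebaa'): parent n12 fail=2; on 'a' 2→0 → fail=2;  out ∅∪∅=∅
  n20('ebbd'): parent n19 fail=1; on 'd' 1→0 → fail=16;  out ∅∪∅=∅
  n14('ebaad'): parent n13 fail=2; on 'd' 2→0 → fail=16;  out ∅∪∅=∅
  n21('ebbdd'): parent n20 fail=16; on 'd' 16→0 → fail=16;  out ∅∪∅=∅
  n15('ebaade'): parent n14 fail=16; on 'e' 16 → fail=23;  out {4}∪{7}={4,7}
  n22('ebbdde'): parent n21 fail=16; on 'e' 16 → fail=23;  out {6}∪{7}={6,7}

Text stream:
pos 0 'e': at 10
pos 1 'a': at 2 (fail-walked)
pos 2 'e': at 3
pos 3 'b': at 4  → match P0@[3:3],P1@[1:3]
pos 4 'd': at 16 (fail-walked)
pos 5 'd': at 16 (fail-walked)
pos 6 'e': at 23  → match P7@[5:6]
pos 7 'c': at 5 (fail-walked)
pos 8 'e': at 10 (fail-walked)
pos 9 'b': at 11  → match P0@[9:9]
pos 10 'b': at 19  → match P0@[10:10]
pos 11 'd': at 20
pos 12 'd': at 21
pos 13 'e': at 22  → match P6@[8:13],P7@[12:13]
pos 14 'e': at 10 (fail-walked)
pos 15 'b': at 11  → match P0@[15:15]
pos 16 'b': at 19  → match P0@[16:16]
pos 17 'd': at 20
pos 18 'd': at 21
pos 19 'e': at 22  → match P6@[14:19],P7@[18:19]
pos 20 'e': at 10 (fail-walked)
pos 21 'c': at 5 (fail-walked)
pos 22 'c': at 6
pos 23 'd': at 7
pos 24 'a': at 8  → match P2@[21:24]
pos 25 'e': at 3 (fail-walked)
pos 26 'b': at 4  → match P0@[26:26],P1@[24:26]
pos 27 'd': at 16 (fail-walked)
pos 28 'b': at 17  → match P0@[28:28]
pos 29 'e': at 18  → match P5@[27:29]
pos 30 'c': at 5 (fail-walked)
pos 31 'e': at 10 (fail-walked)
pos 32 'd': at 16 (fail-walked)
pos 33 'e': at 23  → match P7@[32:33]
pos 34 'b': at 11 (fail-walked)  → match P0@[34:34]
pos 35 'b': at 19  → match P0@[35:35]
pos 36 'd': at 20
pos 37 'd': at 21
pos 38 'e': at 22  → match P6@[33:38],P7@[37:38]
pos 39 'a': at 2 (fail-walked)
pos 40 'd': at 16 (fail-walked)
pos 41 'b': at 17  → match P0@[41:41]
pos 42 'd': at 16 (fail-walked)
pos 43 'e': at 23  → match P7@[42:43]
pos 44 'b': at 11 (fail-walked)  → match P0@[44:44]
pos 45 'b': at 19  → match P0@[45:45]
pos 46 'd': at 20
pos 47 'd': at 21
pos 48 'e': at 22  → match P6@[43:48],P7@[47:48]
pos 49 'd': at 16 (fail-walked)
pos 50 'e': at 23  → match P7@[49:50]
pos 51 'd': at 16 (fail-walked)
pos 52 'e': at 23  → match P7@[51:52]
pos 53 'a': at 2 (fail-walked)
pos 54 'b': at 1 (fail-walked)  → match P0@[54:54]
pos 55 'd': at 16 (fail-walked)
pos 56 'b': at 17  → match P0@[56:56]
pos 57 'e': at 18  → match P5@[55:57]
pos 58 'e': at 10 (fail-walked)
pos 59 'b': at 11  → match P0@[59:59]
pos 60 'a': at 12
pos 61 'a': at 13
pos 62 'd': at 14
pos 63 'e': at 15  → match P4@[58:63],P7@[62:63]
pos 64 'd': at 16 (fail-walked)
pos 65 'a': at 2 (fail-walked)
pos 66 'e': at 3
pos 67 'b': at 4  → match P0@[67:67],P1@[65:67]
pos 68 'e': at 10 (fail-walked)
pos 69 'd': at 16 (fail-walked)

All matches (sorted): [[3,0],[3,1],[6,7],[9,0],[10,0],[13,6],[13,7],[15,0],[16,0],[19,6],[19,7],[24,2],[26,0],[26,1],[28,0],[29,5],[33,7],[34,0],[35,0],[38,6],[38,7],[41,0],[43,7],[44,0],[45,0],[48,6],[48,7],[50,7],[52,7],[54,0],[56,0],[57,5],[59,0],[63,4],[63,7],[67,0],[67,1]]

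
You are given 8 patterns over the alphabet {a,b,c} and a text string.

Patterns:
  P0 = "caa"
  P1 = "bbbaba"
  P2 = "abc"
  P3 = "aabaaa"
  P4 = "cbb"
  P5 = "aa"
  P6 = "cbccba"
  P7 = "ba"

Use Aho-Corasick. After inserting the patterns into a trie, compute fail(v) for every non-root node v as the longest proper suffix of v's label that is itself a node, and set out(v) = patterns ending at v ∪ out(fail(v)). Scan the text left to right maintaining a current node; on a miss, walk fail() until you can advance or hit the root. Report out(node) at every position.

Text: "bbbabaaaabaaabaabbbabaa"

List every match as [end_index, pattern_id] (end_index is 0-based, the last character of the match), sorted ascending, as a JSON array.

Build automaton:
Trie (insert patterns):
  0='ε' goto a→10 b→4 c→1
  1='c' goto a→2 b→18
  2='ca' goto a→3
  3='caa' goto ·  ←P0
  4='b' goto a→24 b→5
  5='bb' goto b→6
  6='bbb' goto a→7
  7='bbba' goto b→8
  8='bbbab' goto a→9
  9='bbbaba' goto ·  ←P1
  10='a' goto a→13 b→11
  11='ab' goto c→12
  12='abc' goto ·  ←P2
  13='aa' goto b→14  ←P5
  14='aab' goto a→15
  15='aaba' goto a→16
  16='aabaa' goto a→17
  17='aabaaa' goto ·  ←P3
  18='cb' goto b→19 c→20
  19='cbb' goto ·  ←P4
  20='cbc' goto c→21
  21='cbcc' goto b→22
  22='cbccb' goto a→23
  23='cbccba' goto ·  ←P6
  24='ba' goto ·  ←P7

Failure links (BFS by depth):
  fail(1) 'c': from fail(0)=0 chase 'c': 0 ⇒ 0;  out=∅∪out(0)=∅
  fail(4) 'b': from fail(0)=0 chase 'b': 0 ⇒ 0;  out=∅∪out(0)=∅
  fail(10) 'a': from fail(0)=0 chase 'a': 0 ⇒ 0;  out=∅∪out(0)=∅
  fail(2) 'ca': from fail(1)=0 chase 'a': 0 ⇒ 10;  out=∅∪out(10)=∅
  fail(5) 'bb': from fail(4)=0 chase 'b': 0 ⇒ 4;  out=∅∪out(4)=∅
  fail(11) 'ab': from fail(10)=0 chase 'b': 0 ⇒ 4;  out=∅∪out(4)=∅
  fail(13) 'aa': from fail(10)=0 chase 'a': 0 ⇒ 10;  out={5}∪out(10)={5}
  fail(18) 'cb': from fail(1)=0 chase 'b': 0 ⇒ 4;  out=∅∪out(4)=∅
  fail(24) 'ba': from fail(4)=0 chase 'a': 0 ⇒ 10;  out={7}∪out(10)={7}
  fail(3) 'caa': from fail(2)=10 chase 'a': 10 ⇒ 13;  out={0}∪out(13)={0,5}
  fail(6) 'bbb': from fail(5)=4 chase 'b': 4 ⇒ 5;  out=∅∪out(5)=∅
  fail(12) 'abc': from fail(11)=4 chase 'c': 4→0 ⇒ 1;  out={2}∪out(1)={2}
  fail(14) 'aab': from fail(13)=10 chase 'b': 10 ⇒ 11;  out=∅∪out(11)=∅
  fail(19) 'cbb': from fail(18)=4 chase 'b': 4 ⇒ 5;  out={4}∪out(5)={4}
  fail(20) 'cbc': from fail(18)=4 chase 'c': 4→0 ⇒ 1;  out=∅∪out(1)=∅
  fail(7) 'bbba': from fail(6)=5 chase 'a': 5→4 ⇒ 24;  out=∅∪out(24)={7}
  fail(15) 'aaba': from fail(14)=11 chase 'a': 11→4 ⇒ 24;  out=∅∪out(24)={7}
  fail(21) 'cbcc': from fail(20)=1 chase 'c': 1→0 ⇒ 1;  out=∅∪out(1)=∅
  fail(8) 'bbbab': from fail(7)=24 chase 'b': 24→10 ⇒ 11;  out=∅∪out(11)=∅
  fail(16) 'aabaa': from fail(15)=24 chase 'a': 24→10 ⇒ 13;  out=∅∪out(13)={5}
  fail(22) 'cbccb': from fail(21)=1 chase 'b': 1 ⇒ 18;  out=∅∪out(18)=∅
  fail(9) 'bbbaba': from fail(8)=11 chase 'a': 11→4 ⇒ 24;  out={1}∪out(24)={1,7}
  fail(17) 'aabaaa': from fail(16)=13 chase 'a': 13→10 ⇒ 13;  out={3}∪out(13)={3,5}
  fail(23) 'cbccba': from fail(22)=18 chase 'a': 18→4 ⇒ 24;  out={6}∪out(24)={6,7}

Scan:
i=0 'b': node 0→4
i=1 'b': node 4→5
i=2 'b': node 5→6
i=3 'a': node 6→7  → match P7@[2:3]
i=4 'b': node 7→8
i=5 'a': node 8→9  → match P1@[0:5],P7@[4:5]
i=6 'a': node 9→13 (fail-walked)  → match P5@[5:6]
i=7 'a': node 13→13 (fail-walked)  → match P5@[6:7]
i=8 'a': node 13→13 (fail-walked)  → match P5@[7:8]
i=9 'b': node 13→14
i=10 'a': node 14→15  → match P7@[9:10]
i=11 'a': node 15→16  → match P5@[10:11]
i=12 'a': node 16→17  → match P3@[7:12],P5@[11:12]
i=13 'b': node 17→14 (fail-walked)
i=14 'a': node 14→15  → match P7@[13:14]
i=15 'a': node 15→16  → match P5@[14:15]
i=16 'b': node 16→14 (fail-walked)
i=17 'b': node 14→5 (fail-walked)
i=18 'b': node 5→6
i=19 'a': node 6→7  → match P7@[18:19]
i=20 'b': node 7→8
i=21 'a': node 8→9  → match P1@[16:21],P7@[20:21]
i=22 'a': node 9→13 (fail-walked)  → match P5@[21:22]

Result: [[3,7],[5,1],[5,7],[6,5],[7,5],[8,5],[10,7],[11,5],[12,3],[12,5],[14,7],[15,5],[19,7],[21,1],[21,7],[22,5]]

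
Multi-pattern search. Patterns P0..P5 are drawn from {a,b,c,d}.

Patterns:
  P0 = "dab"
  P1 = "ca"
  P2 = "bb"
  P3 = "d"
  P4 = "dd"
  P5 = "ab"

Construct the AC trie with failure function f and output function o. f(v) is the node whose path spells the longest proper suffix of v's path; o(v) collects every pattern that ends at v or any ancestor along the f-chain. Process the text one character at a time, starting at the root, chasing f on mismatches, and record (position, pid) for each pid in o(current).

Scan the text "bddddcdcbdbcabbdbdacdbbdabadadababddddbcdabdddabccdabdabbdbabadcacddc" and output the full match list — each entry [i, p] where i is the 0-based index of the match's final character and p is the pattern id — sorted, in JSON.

Build automaton:
Trie (insert patterns):
  0='ε' goto a→9 b→6 c→4 d→1
  1='d' goto a→2 d→8  [P3 ends]
  2='da' goto b→3
  3='dab' goto ·  [P0 ends]
  4='c' goto a→5
  5='ca' goto ·  [P1 ends]
  6='b' goto b→7
  7='bb' goto ·  [P2 ends]
  8='dd' goto ·  [P4 ends]
  9='a' goto b→10
  10='ab' goto ·  [P5 ends]

BFS fail/out derivation:
  n1('d'): parent n0 fail=0; on 'd' 0 → fail=0;  out {3}∪∅={3}
  n4('c'): parent n0 fail=0; on 'c' 0 → fail=0;  out ∅∪∅=∅
  n6('b'): parent n0 fail=0; on 'b' 0 → fail=0;  out ∅∪∅=∅
  n9('a'): parent n0 fail=0; on 'a' 0 → fail=0;  out ∅∪∅=∅
  n2('da'): parent n1 fail=0; on 'a' 0 → fail=9;  out ∅∪∅=∅
  n5('ca'): parent n4 fail=0; on 'a' 0 → fail=9;  out {1}∪∅={1}
  n7('bb'): parent n6 fail=0; on 'b' 0 → fail=6;  out {2}∪∅={2}
  n8('dd'): parent n1 fail=0; on 'd' 0 → fail=1;  out {4}∪{3}={3,4}
  n10('ab'): parent n9 fail=0; on 'b' 0 → fail=6;  out {5}∪∅={5}
  n3('dab'): parent n2 fail=9; on 'b' 9 → fail=10;  out {0}∪{5}={0,5}

Scan:
pos 0 'b': at 6
pos 1 'd': at 1 (fail-walked)  emit P3@[1:1]
pos 2 'd': at 8  emit P3@[2:2],P4@[1:2]
pos 3 'd': at 8 (fail-walked)  emit P3@[3:3],P4@[2:3]
pos 4 'd': at 8 (fail-walked)  emit P3@[4:4],P4@[3:4]
pos 5 'c': at 4 (fail-walked)
pos 6 'd': at 1 (fail-walked)  emit P3@[6:6]
pos 7 'c': at 4 (fail-walked)
pos 8 'b': at 6 (fail-walked)
pos 9 'd': at 1 (fail-walked)  emit P3@[9:9]
pos 10 'b': at 6 (fail-walked)
pos 11 'c': at 4 (fail-walked)
pos 12 'a': at 5  emit P1@[11:12]
pos 13 'b': at 10 (fail-walked)  emit P5@[12:13]
pos 14 'b': at 7 (fail-walked)  emit P2@[13:14]
pos 15 'd': at 1 (fail-walked)  emit P3@[15:15]
pos 16 'b': at 6 (fail-walked)
pos 17 'd': at 1 (fail-walked)  emit P3@[17:17]
pos 18 'a': at 2
pos 19 'c': at 4 (fail-walked)
pos 20 'd': at 1 (fail-walked)  emit P3@[20:20]
pos 21 'b': at 6 (fail-walked)
pos 22 'b': at 7  emit P2@[21:22]
pos 23 'd': at 1 (fail-walked)  emit P3@[23:23]
pos 24 'a': at 2
pos 25 'b': at 3  emit P0@[23:25],P5@[24:25]
pos 26 'a': at 9 (fail-walked)
pos 27 'd': at 1 (fail-walked)  emit P3@[27:27]
pos 28 'a': at 2
pos 29 'd': at 1 (fail-walked)  emit P3@[29:29]
pos 30 'a': at 2
pos 31 'b': at 3  emit P0@[29:31],P5@[30:31]
pos 32 'a': at 9 (fail-walked)
pos 33 'b': at 10  emit P5@[32:33]
pos 34 'd': at 1 (fail-walked)  emit P3@[34:34]
pos 35 'd': at 8  emit P3@[35:35],P4@[34:35]
pos 36 'd': at 8 (fail-walked)  emit P3@[36:36],P4@[35:36]
pos 37 'd': at 8 (fail-walked)  emit P3@[37:37],P4@[36:37]
pos 38 'b': at 6 (fail-walked)
pos 39 'c': at 4 (fail-walked)
pos 40 'd': at 1 (fail-walked)  emit P3@[40:40]
pos 41 'a': at 2
pos 42 'b': at 3  emit P0@[40:42],P5@[41:42]
pos 43 'd': at 1 (fail-walked)  emit P3@[43:43]
pos 44 'd': at 8  emit P3@[44:44],P4@[43:44]
pos 45 'd': at 8 (fail-walked)  emit P3@[45:45],P4@[44:45]
pos 46 'a': at 2 (fail-walked)
pos 47 'b': at 3  emit P0@[45:47],P5@[46:47]
pos 48 'c': at 4 (fail-walked)
pos 49 'c': at 4 (fail-walked)
pos 50 'd': at 1 (fail-walked)  emit P3@[50:50]
pos 51 'a': at 2
pos 52 'b': at 3  emit P0@[50:52],P5@[51:52]
pos 53 'd': at 1 (fail-walked)  emit P3@[53:53]
pos 54 'a': at 2
pos 55 'b': at 3  emit P0@[53:55],P5@[54:55]
pos 56 'b': at 7 (fail-walked)  emit P2@[55:56]
pos 57 'd': at 1 (fail-walked)  emit P3@[57:57]
pos 58 'b': at 6 (fail-walked)
pos 59 'a': at 9 (fail-walked)
pos 60 'b': at 10  emit P5@[59:60]
pos 61 'a': at 9 (fail-walked)
pos 62 'd': at 1 (fail-walked)  emit P3@[62:62]
pos 63 'c': at 4 (fail-walked)
pos 64 'a': at 5  emit P1@[63:64]
pos 65 'c': at 4 (fail-walked)
pos 66 'd': at 1 (fail-walked)  emit P3@[66:66]
pos 67 'd': at 8  emit P3@[67:67],P4@[66:67]
pos 68 'c': at 4 (fail-walked)

All matches (sorted): [[1,3],[2,3],[2,4],[3,3],[3,4],[4,3],[4,4],[6,3],[9,3],[12,1],[13,5],[14,2],[15,3],[17,3],[20,3],[22,2],[23,3],[25,0],[25,5],[27,3],[29,3],[31,0],[31,5],[33,5],[34,3],[35,3],[35,4],[36,3],[36,4],[37,3],[37,4],[40,3],[42,0],[42,5],[43,3],[44,3],[44,4],[45,3],[45,4],[47,0],[47,5],[50,3],[52,0],[52,5],[53,3],[55,0],[55,5],[56,2],[57,3],[60,5],[62,3],[64,1],[66,3],[67,3],[67,4]]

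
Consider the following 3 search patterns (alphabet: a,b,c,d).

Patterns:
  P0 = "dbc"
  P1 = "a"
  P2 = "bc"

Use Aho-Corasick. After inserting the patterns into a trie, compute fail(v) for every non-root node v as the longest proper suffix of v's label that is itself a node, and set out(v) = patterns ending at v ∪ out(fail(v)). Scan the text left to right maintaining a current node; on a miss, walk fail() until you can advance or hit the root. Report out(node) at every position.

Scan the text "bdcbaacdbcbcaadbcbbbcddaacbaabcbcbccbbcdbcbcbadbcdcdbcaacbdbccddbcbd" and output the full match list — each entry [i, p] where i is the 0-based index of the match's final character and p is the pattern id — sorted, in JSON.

Construct AC machine:
Trie (insert patterns):
  0='ε' goto a→4 b→5 d→1
  1='d' goto b→2
  2='db' goto c→3
  3='dbc' goto ·  [P0 ends]
  4='a' goto ·  [P1 ends]
  5='b' goto c→6
  6='bc' goto ·  [P2 ends]

BFS fail/out derivation:
  n1('d'): parent n0 fail=0; on 'd' 0 → fail=0;  out ∅∪∅=∅
  n4('a'): parent n0 fail=0; on 'a' 0 → fail=0;  out {1}∪∅={1}
  n5('b'): parent n0 fail=0; on 'b' 0 → fail=0;  out ∅∪∅=∅
  n2('db'): parent n1 fail=0; on 'b' 0 → fail=5;  out ∅∪∅=∅
  n6('bc'): parent n5 fail=0; on 'c' 0 → fail=0;  out {2}∪∅={2}
  n3('dbc'): parent n2 fail=5; on 'c' 5 → fail=6;  out {0}∪{2}={0,2}

Run:
i=0 'b': node 0→5
i=1 'd': node 5→1 ·f
i=2 'c': node 1→0 ·f
i=3 'b': node 0→5
i=4 'a': node 5→4 ·f  → match P1@[4:4]
i=5 'a': node 4→4 ·f  → match P1@[5:5]
i=6 'c': node 4→0 ·f
i=7 'd': node 0→1
i=8 'b': node 1→2
i=9 'c': node 2→3  → match P0@[7:9],P2@[8:9]
i=10 'b': node 3→5 ·f
i=11 'c': node 5→6  → match P2@[10:11]
i=12 'a': node 6→4 ·f  → match P1@[12:12]
i=13 'a': node 4→4 ·f  → match P1@[13:13]
i=14 'd': node 4→1 ·f
i=15 'b': node 1→2
i=16 'c': node 2→3  → match P0@[14:16],P2@[15:16]
i=17 'b': node 3→5 ·f
i=18 'b': node 5→5 ·f
i=19 'b': node 5→5 ·f
i=20 'c': node 5→6  → match P2@[19:20]
i=21 'd': node 6→1 ·f
i=22 'd': node 1→1 ·f
i=23 'a': node 1→4 ·f  → match P1@[23:23]
i=24 'a': node 4→4 ·f  → match P1@[24:24]
i=25 'c': node 4→0 ·f
i=26 'b': node 0→5
i=27 'a': node 5→4 ·f  → match P1@[27:27]
i=28 'a': node 4→4 ·f  → match P1@[28:28]
i=29 'b': node 4→5 ·f
i=30 'c': node 5→6  → match P2@[29:30]
i=31 'b': node 6→5 ·f
i=32 'c': node 5→6  → match P2@[31:32]
i=33 'b': node 6→5 ·f
i=34 'c': node 5→6  → match P2@[33:34]
i=35 'c': node 6→0 ·f
i=36 'b': node 0→5
i=37 'b': node 5→5 ·f
i=38 'c': node 5→6  → match P2@[37:38]
i=39 'd': node 6→1 ·f
i=40 'b': node 1→2
i=41 'c': node 2→3  → match P0@[39:41],P2@[40:41]
i=42 'b': node 3→5 ·f
i=43 'c': node 5→6  → match P2@[42:43]
i=44 'b': node 6→5 ·f
i=45 'a': node 5→4 ·f  → match P1@[45:45]
i=46 'd': node 4→1 ·f
i=47 'b': node 1→2
i=48 'c': node 2→3  → match P0@[46:48],P2@[47:48]
i=49 'd': node 3→1 ·f
i=50 'c': node 1→0 ·f
i=51 'd': node 0→1
i=52 'b': node 1→2
i=53 'c': node 2→3  → match P0@[51:53],P2@[52:53]
i=54 'a': node 3→4 ·f  → match P1@[54:54]
i=55 'a': node 4→4 ·f  → match P1@[55:55]
i=56 'c': node 4→0 ·f
i=57 'b': node 0→5
i=58 'd': node 5→1 ·f
i=59 'b': node 1→2
i=60 'c': node 2→3  → match P0@[58:60],P2@[59:60]
i=61 'c': node 3→0 ·f
i=62 'd': node 0→1
i=63 'd': node 1→1 ·f
i=64 'b': node 1→2
i=65 'c': node 2→3  → match P0@[63:65],P2@[64:65]
i=66 'b': node 3→5 ·f
i=67 'd': node 5→1 ·f

Result: [[4,1],[5,1],[9,0],[9,2],[11,2],[12,1],[13,1],[16,0],[16,2],[20,2],[23,1],[24,1],[27,1],[28,1],[30,2],[32,2],[34,2],[38,2],[41,0],[41,2],[43,2],[45,1],[48,0],[48,2],[53,0],[53,2],[54,1],[55,1],[60,0],[60,2],[65,0],[65,2]]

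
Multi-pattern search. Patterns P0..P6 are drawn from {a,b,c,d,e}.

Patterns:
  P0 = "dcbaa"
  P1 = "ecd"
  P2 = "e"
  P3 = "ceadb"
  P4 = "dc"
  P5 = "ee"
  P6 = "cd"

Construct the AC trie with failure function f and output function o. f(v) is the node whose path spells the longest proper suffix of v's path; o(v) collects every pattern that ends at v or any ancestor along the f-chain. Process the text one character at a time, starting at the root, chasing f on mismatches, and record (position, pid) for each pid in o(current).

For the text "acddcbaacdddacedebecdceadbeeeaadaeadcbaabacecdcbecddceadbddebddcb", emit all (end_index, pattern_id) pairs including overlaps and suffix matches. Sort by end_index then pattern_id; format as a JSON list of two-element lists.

Build automaton:
Trie nodes:
  0='ε' goto c→9 d→1 e→6
  1='d' goto c→2
  2='dc' goto b→3  [P4 ends]
  3='dcb' goto a→4
  4='dcba' goto a→5
  5='dcbaa' goto ·  [P0 ends]
  6='e' goto c→7 e→14  [P2 ends]
  7='ec' goto d→8
  8='ecd' goto ·  [P1 ends]
  9='c' goto d→15 e→10
  10='ce' goto a→11
  11='cea' goto d→12
  12='cead' goto b→13
  13='ceadb' goto ·  [P3 ends]
  14='ee' goto ·  [P5 ends]
  15='cd' goto ·  [P6 ends]

Failure links (BFS by depth):
  n1('d'): parent n0 fail=0; on 'd' 0 → fail=0;  out ∅∪∅=∅
  n6('e'): parent n0 fail=0; on 'e' 0 → fail=0;  out {2}∪∅={2}
  n9('c'): parent n0 fail=0; on 'c' 0 → fail=0;  out ∅∪∅=∅
  n2('dc'): parent n1 fail=0; on 'c' 0 → fail=9;  out {4}∪∅={4}
  n7('ec'): parent n6 fail=0; on 'c' 0 → fail=9;  out ∅∪∅=∅
  n10('ce'): parent n9 fail=0; on 'e' 0 → fail=6;  out ∅∪{2}={2}
  n14('ee'): parent n6 fail=0; on 'e' 0 → fail=6;  out {5}∪{2}={2,5}
  n15('cd'): parent n9 fail=0; on 'd' 0 → fail=1;  out {6}∪∅={6}
  n3('dcb'): parent n2 fail=9; on 'b' 9→0 → fail=0;  out ∅∪∅=∅
  n8('ecd'): parent n7 fail=9; on 'd' 9 → fail=15;  out {1}∪{6}={1,6}
  n11('cea'): parent n10 fail=6; on 'a' 6→0 → fail=0;  out ∅∪∅=∅
  n4('dcba'): parent n3 fail=0; on 'a' 0 → fail=0;  out ∅∪∅=∅
  n12('cead'): parent n11 fail=0; on 'd' 0 → fail=1;  out ∅∪∅=∅
  n5('dcbaa'): parent n4 fail=0; on 'a' 0 → fail=0;  out {0}∪∅={0}
  n13('ceadb'): parent n12 fail=1; on 'b' 1→0 → fail=0;  out {3}∪∅={3}

Run:
[0] read 'a'  n0⇒n0
[1] read 'c'  n0⇒n9
[2] read 'd'  n9⇒n15  ** P6@[1:2]
[3] read 'd'  n15⇒n1 (fail-walked)
[4] read 'c'  n1⇒n2  ** P4@[3:4]
[5] read 'b'  n2⇒n3
[6] read 'a'  n3⇒n4
[7] read 'a'  n4⇒n5  ** P0@[3:7]
[8] read 'c'  n5⇒n9 (fail-walked)
[9] read 'd'  n9⇒n15  ** P6@[8:9]
[10] read 'd'  n15⇒n1 (fail-walked)
[11] read 'd'  n1⇒n1 (fail-walked)
[12] read 'a'  n1⇒n0 (fail-walked)
[13] read 'c'  n0⇒n9
[14] read 'e'  n9⇒n10  ** P2@[14:14]
[15] read 'd'  n10⇒n1 (fail-walked)
[16] read 'e'  n1⇒n6 (fail-walked)  ** P2@[16:16]
[17] read 'b'  n6⇒n0 (fail-walked)
[18] read 'e'  n0⇒n6  ** P2@[18:18]
[19] read 'c'  n6⇒n7
[20] read 'd'  n7⇒n8  ** P1@[18:20],P6@[19:20]
[21] read 'c'  n8⇒n2 (fail-walked)  ** P4@[20:21]
[22] read 'e'  n2⇒n10 (fail-walked)  ** P2@[22:22]
[23] read 'a'  n10⇒n11
[24] read 'd'  n11⇒n12
[25] read 'b'  n12⇒n13  ** P3@[21:25]
[26] read 'e'  n13⇒n6 (fail-walked)  ** P2@[26:26]
[27] read 'e'  n6⇒n14  ** P2@[27:27],P5@[26:27]
[28] read 'e'  n14⇒n14 (fail-walked)  ** P2@[28:28],P5@[27:28]
[29] read 'a'  n14⇒n0 (fail-walked)
[30] read 'a'  n0⇒n0
[31] read 'd'  n0⇒n1
[32] read 'a'  n1⇒n0 (fail-walked)
[33] read 'e'  n0⇒n6  ** P2@[33:33]
[34] read 'a'  n6⇒n0 (fail-walked)
[35] read 'd'  n0⇒n1
[36] read 'c'  n1⇒n2  ** P4@[35:36]
[37] read 'b'  n2⇒n3
[38] read 'a'  n3⇒n4
[39] read 'a'  n4⇒n5  ** P0@[35:39]
[40] read 'b'  n5⇒n0 (fail-walked)
[41] read 'a'  n0⇒n0
[42] read 'c'  n0⇒n9
[43] read 'e'  n9⇒n10  ** P2@[43:43]
[44] read 'c'  n10⇒n7 (fail-walked)
[45] read 'd'  n7⇒n8  ** P1@[43:45],P6@[44:45]
[46] read 'c'  n8⇒n2 (fail-walked)  ** P4@[45:46]
[47] read 'b'  n2⇒n3
[48] read 'e'  n3⇒n6 (fail-walked)  ** P2@[48:48]
[49] read 'c'  n6⇒n7
[50] read 'd'  n7⇒n8  ** P1@[48:50],P6@[49:50]
[51] read 'd'  n8⇒n1 (fail-walked)
[52] read 'c'  n1⇒n2  ** P4@[51:52]
[53] read 'e'  n2⇒n10 (fail-walked)  ** P2@[53:53]
[54] read 'a'  n10⇒n11
[55] read 'd'  n11⇒n12
[56] read 'b'  n12⇒n13  ** P3@[52:56]
[57] read 'd'  n13⇒n1 (fail-walked)
[58] read 'd'  n1⇒n1 (fail-walked)
[59] read 'e'  n1⇒n6 (fail-walked)  ** P2@[59:59]
[60] read 'b'  n6⇒n0 (fail-walked)
[61] read 'd'  n0⇒n1
[62] read 'd'  n1⇒n1 (fail-walked)
[63] read 'c'  n1⇒n2  ** P4@[62:63]
[64] read 'b'  n2⇒n3

Result: [[2,6],[4,4],[7,0],[9,6],[14,2],[16,2],[18,2],[20,1],[20,6],[21,4],[22,2],[25,3],[26,2],[27,2],[27,5],[28,2],[28,5],[33,2],[36,4],[39,0],[43,2],[45,1],[45,6],[46,4],[48,2],[50,1],[50,6],[52,4],[53,2],[56,3],[59,2],[63,4]]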